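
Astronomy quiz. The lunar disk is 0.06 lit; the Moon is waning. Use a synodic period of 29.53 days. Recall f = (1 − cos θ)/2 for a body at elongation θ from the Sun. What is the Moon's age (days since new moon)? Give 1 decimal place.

27.2 days

From f = (1 − cos θ)/2: cos θ = 1 − 2×0.06 = 0.880; arccos → 28.4°.
A waning Moon lies in 180°–360°, so θ = 360° − 28.4° = 331.6°.
That fraction of the synodic month is 331.6/360 × 29.53 d ≈ 27.20 d.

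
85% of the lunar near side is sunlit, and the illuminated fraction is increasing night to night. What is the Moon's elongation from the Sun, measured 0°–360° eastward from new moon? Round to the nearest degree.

134°

From f = (1 − cos θ)/2: cos θ = 1 − 2×0.85 = -0.700; arccos → 134.4°.
Before full moon the principal value applies: θ = 134.4°.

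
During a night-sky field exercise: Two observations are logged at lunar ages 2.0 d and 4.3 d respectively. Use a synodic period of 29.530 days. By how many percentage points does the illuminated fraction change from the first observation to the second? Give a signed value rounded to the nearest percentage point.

First observation: θ = 360°·2.0/29.530 = 24.4°, so f = 0.045.
Second observation: θ = 52.4°, f = 0.195.
Δf = 0.195 − 0.045 = +0.150, i.e. +15 pp.

+15 pp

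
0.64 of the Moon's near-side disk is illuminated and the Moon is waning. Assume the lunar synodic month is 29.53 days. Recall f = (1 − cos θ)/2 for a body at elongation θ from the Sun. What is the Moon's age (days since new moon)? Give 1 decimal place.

From f = (1 − cos θ)/2: cos θ = 1 − 2×0.64 = -0.280; arccos → 106.3°.
Waning ⇒ past full, so θ = 360° − 106.3° = 253.7°.
That fraction of the synodic month is 253.7/360 × 29.53 d ≈ 20.81 d.

20.8 days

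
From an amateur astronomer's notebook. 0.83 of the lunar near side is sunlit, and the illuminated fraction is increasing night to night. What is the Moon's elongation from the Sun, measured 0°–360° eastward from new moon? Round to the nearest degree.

Invert f = (1 − cos θ)/2 to get cos θ = 1 − 2(0.83) = -0.660, hence θ₀ = arccos -0.660 = 131.3°.
The Moon is waxing (0°–180°), so θ = 131.3° directly.

131°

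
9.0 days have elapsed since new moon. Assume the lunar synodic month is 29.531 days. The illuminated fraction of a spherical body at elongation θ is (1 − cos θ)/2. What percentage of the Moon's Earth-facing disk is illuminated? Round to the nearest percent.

67%

The Moon has covered 9.0/29.531 of its cycle, so θ ≈ 360° × 9.0/29.531 = 109.7°.
cos 109.7° = (-0.337), so f = (1 − (-0.337))/2 = 0.669, so 67%.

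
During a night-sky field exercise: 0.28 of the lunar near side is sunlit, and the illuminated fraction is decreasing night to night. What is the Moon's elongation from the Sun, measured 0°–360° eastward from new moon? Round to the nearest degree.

cos θ = 1 − 2f = 0.440, giving a principal value of 63.9°.
Since the Moon is past full (waning), take the reflex angle: θ = 360° − 63.9° = 296.1°.

296°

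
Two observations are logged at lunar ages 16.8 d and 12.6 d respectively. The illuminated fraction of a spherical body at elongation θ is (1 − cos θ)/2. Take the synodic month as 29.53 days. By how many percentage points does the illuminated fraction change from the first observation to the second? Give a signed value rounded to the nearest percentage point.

First observation: θ = 360°·16.8/29.53 = 204.8°, so f = 0.954.
Second observation: θ = 153.6°, f = 0.948.
Δf = 0.948 − 0.954 = -0.006, i.e. -1 pp.

-1 pp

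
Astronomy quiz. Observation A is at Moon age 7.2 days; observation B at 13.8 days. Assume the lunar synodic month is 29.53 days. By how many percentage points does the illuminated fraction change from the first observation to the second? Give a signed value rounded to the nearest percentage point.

+51 percentage points

First observation: θ = 360°·7.2/29.53 = 87.8°, so f = 0.481.
Second observation: θ = 168.2°, f = 0.989.
Δf = 0.989 − 0.481 = +0.509, i.e. +51 pp.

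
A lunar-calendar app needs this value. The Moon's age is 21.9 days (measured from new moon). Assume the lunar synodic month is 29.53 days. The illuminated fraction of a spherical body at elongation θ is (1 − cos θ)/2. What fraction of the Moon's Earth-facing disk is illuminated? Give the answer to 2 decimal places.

Elongation θ = 360° × 21.9/29.53 ≈ 267.0°.
cos 267.0° = (-0.053), so f = (1 − (-0.053))/2 = 0.526.

0.53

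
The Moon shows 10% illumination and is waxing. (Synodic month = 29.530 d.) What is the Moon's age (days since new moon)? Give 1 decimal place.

From f = (1 − cos θ)/2: cos θ = 1 − 2×0.10 = 0.800; arccos → 36.9°.
The Moon is waxing (0°–180°), so θ = 36.9° directly.
Age = 29.530 × 36.9°/360° ≈ 3.02 days.

3.0 days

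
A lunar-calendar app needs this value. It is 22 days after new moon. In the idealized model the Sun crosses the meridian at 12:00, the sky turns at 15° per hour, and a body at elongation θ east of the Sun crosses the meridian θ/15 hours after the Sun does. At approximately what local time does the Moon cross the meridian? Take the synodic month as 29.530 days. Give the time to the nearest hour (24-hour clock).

06:00

Elongation θ = 360° × 22/29.530 ≈ 268.2°.
At 15° of sky rotation per hour, 268.2° corresponds to a 17.88 h lag.
12:00 + 17.88 h ≈ 05:53 → 06:00 to the nearest hour.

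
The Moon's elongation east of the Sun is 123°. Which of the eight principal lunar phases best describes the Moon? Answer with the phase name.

123° lies in the waxing gibbous sector of the 8-phase cycle.

waxing gibbous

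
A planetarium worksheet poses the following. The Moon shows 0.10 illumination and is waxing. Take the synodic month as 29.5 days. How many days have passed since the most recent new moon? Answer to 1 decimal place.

3.0 days

From f = (1 − cos θ)/2: cos θ = 1 − 2×0.10 = 0.800; arccos → 36.9°.
Waxing ⇒ before full, so θ = 36.9°.
At 360°/29.5 d per day, 36.9° corresponds to 3.02 days.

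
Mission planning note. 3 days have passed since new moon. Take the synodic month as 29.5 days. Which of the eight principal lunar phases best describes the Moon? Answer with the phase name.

θ ≈ 360° × 3/29.5 = 37°, which falls in the waxing crescent sector.

waxing crescent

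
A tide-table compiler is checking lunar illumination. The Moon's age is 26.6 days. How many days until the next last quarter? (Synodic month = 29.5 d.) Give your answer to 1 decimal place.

25.0 days

Last quarter occurs at elongation 270°, i.e. at age 29.5 × 270/360 = 22.125 d.
Already past this cycle's last quarter; the next is at 22.125 + 29.5 = 51.625 d, so 51.625 − 26.6 = 25.025 days.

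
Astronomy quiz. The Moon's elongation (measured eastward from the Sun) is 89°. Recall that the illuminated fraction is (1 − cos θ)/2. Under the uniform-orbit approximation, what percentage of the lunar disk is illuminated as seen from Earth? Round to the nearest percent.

49%

f = (1 − cos 89°)/2 = (1 − 0.017)/2 ≈ 0.491, i.e. 49%.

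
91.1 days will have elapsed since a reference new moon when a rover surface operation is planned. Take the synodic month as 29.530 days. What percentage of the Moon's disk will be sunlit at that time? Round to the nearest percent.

7%

91.1 d spans 3 complete synodic months (3 × 29.530 = 88.59 d) plus 2.51 d.
Phase angle: θ = 360°·(2.51 d)/(29.530 d) = 30.6°.
With cos θ = 0.861, the lit fraction is (1 − 0.861)/2 ≈ 0.070, so 7%.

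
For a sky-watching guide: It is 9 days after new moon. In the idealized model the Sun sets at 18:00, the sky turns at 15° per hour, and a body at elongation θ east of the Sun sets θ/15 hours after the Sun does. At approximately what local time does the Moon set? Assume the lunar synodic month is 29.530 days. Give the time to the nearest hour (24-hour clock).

The Moon has covered 9/29.530 of its cycle, so θ ≈ 360° × 9/29.530 = 109.7°.
At 15° of sky rotation per hour, 109.7° corresponds to a 7.31 h lag.
18:00 + 7.31 h ≈ 01:19 → 01:00 to the nearest hour.

01:00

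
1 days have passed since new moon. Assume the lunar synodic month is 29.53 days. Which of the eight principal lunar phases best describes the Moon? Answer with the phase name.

new moon

At 1/29.53 of the cycle, θ ≈ 12° — the new moon range.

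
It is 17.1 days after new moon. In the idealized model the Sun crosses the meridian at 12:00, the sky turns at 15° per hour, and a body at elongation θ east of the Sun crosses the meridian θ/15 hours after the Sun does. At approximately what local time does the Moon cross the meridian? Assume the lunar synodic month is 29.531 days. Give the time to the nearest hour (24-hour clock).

The Moon has covered 17.1/29.531 of its cycle, so θ ≈ 360° × 17.1/29.531 = 208.5°.
Delay after the Sun = 208.5° / (15°/h) ≈ 13.90 h.
12:00 + 13.90 h ≈ 01:54 → 02:00 to the nearest hour.

02:00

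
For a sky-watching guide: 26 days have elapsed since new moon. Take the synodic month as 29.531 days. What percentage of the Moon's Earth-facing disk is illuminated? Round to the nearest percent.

13%

Elongation θ = 360° × 26/29.531 ≈ 317.0°.
cos 317.0° = 0.731, so f = (1 − 0.731)/2 = 0.135, so 13%.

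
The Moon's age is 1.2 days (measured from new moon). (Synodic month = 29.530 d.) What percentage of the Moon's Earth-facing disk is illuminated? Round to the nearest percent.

2%

The Moon has covered 1.2/29.530 of its cycle, so θ ≈ 360° × 1.2/29.530 = 14.6°.
cos 14.6° = 0.968, so f = (1 − 0.968)/2 = 0.016, so 2%.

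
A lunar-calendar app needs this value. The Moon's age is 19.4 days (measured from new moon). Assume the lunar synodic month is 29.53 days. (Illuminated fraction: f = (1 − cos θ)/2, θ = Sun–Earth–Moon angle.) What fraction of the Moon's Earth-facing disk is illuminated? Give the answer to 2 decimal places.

0.78

Elongation θ = 360° × 19.4/29.53 ≈ 236.5°.
Illuminated fraction = (1 − cos 236.5°)/2 = (1 − (-0.552))/2 ≈ 0.776.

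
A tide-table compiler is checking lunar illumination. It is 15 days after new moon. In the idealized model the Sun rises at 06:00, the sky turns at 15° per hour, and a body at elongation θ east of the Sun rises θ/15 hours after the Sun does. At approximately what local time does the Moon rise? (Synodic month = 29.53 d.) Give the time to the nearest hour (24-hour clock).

The Moon has covered 15/29.53 of its cycle, so θ ≈ 360° × 15/29.53 = 182.9°.
The Moon trails the Sun by θ/15 = 182.9/15 ≈ 12.19 hours.
06:00 + 12.19 h ≈ 18:11 → 18:00 to the nearest hour.

18:00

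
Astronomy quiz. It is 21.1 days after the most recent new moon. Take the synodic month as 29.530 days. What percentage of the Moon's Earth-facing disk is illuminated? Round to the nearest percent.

61%

Elongation θ = 360° × 21.1/29.530 ≈ 257.2°.
With cos θ = (-0.221), the lit fraction is (1 − (-0.221))/2 ≈ 0.611, so 61%.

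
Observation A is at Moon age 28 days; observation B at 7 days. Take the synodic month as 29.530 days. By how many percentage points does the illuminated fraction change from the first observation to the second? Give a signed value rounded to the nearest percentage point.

First observation: θ = 360°·28/29.530 = 341.3°, so f = 0.026.
Second observation: θ = 85.3°, f = 0.459.
Δf = 0.459 − 0.026 = +0.433, i.e. +43 pp.

+43 pp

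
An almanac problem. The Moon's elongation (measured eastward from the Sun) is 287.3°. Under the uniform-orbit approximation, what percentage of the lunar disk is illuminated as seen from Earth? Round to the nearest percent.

f = (1 − cos 287.3°)/2 = (1 − 0.297)/2 ≈ 0.351, i.e. 35%.

35%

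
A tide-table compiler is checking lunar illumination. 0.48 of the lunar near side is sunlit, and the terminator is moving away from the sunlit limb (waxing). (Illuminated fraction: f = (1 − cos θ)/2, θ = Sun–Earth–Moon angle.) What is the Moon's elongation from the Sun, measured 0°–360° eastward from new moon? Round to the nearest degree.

Invert f = (1 − cos θ)/2 to get cos θ = 1 − 2(0.48) = 0.040, hence θ₀ = arccos 0.040 = 87.7°.
Before full moon the principal value applies: θ = 87.7°.

88°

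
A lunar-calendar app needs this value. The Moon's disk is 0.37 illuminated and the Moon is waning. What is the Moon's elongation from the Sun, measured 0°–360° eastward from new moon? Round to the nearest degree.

Invert f = (1 − cos θ)/2 to get cos θ = 1 − 2(0.37) = 0.260, hence θ₀ = arccos 0.260 = 74.9°.
Waning ⇒ past full, so θ = 360° − 74.9° = 285.1°.

285°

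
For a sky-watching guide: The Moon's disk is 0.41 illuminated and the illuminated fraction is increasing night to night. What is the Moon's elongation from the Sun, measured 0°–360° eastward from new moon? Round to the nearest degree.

Invert f = (1 − cos θ)/2 to get cos θ = 1 − 2(0.41) = 0.180, hence θ₀ = arccos 0.180 = 79.6°.
The Moon is waxing (0°–180°), so θ = 79.6° directly.

80°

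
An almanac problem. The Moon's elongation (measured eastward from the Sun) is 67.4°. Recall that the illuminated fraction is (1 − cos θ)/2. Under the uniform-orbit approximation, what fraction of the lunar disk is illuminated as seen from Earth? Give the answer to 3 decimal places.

f = (1 − cos 67.4°)/2 = (1 − 0.384)/2 ≈ 0.308.

0.308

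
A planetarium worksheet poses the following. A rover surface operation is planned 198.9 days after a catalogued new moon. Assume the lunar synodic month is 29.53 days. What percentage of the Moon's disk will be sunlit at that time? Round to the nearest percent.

Reduce mod P: 198.9 − 6×29.53 = 21.72 d into the current lunation.
Elongation θ = 360° × 21.72/29.53 ≈ 264.8°.
cos 264.8° = (-0.091), so f = (1 − (-0.091))/2 = 0.545, so 55%.

55%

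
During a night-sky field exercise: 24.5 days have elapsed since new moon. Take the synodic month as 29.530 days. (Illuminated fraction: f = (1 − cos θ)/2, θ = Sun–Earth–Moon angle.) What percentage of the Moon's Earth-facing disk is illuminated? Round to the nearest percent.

Elongation θ = 360° × 24.5/29.530 ≈ 298.7°.
cos 298.7° = 0.480, so f = (1 − 0.480)/2 = 0.260, so 26%.

26%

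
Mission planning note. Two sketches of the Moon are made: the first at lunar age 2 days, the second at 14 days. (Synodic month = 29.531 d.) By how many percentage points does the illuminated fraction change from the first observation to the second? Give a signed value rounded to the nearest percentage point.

θ₁ = 360° × 2/29.531 = 24.4°, f₁ = (1 − cos θ₁)/2 = 0.045.
θ₂ = 360° × 14/29.531 = 170.7°, f₂ = (1 − cos θ₂)/2 = 0.993.
Change = f₂ − f₁ = +0.949 → +95 percentage points.

+95 pp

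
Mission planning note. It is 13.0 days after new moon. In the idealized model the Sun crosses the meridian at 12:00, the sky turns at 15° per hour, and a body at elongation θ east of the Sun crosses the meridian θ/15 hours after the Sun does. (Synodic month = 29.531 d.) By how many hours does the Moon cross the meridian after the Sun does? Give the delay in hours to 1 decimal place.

10.6 h

Phase angle: θ = 360°·(13.0 d)/(29.531 d) = 158.5°.
The Moon trails the Sun by θ/15 = 158.5/15 ≈ 10.57 hours.
So the Moon crosses the meridian 10.57 h after the Sun.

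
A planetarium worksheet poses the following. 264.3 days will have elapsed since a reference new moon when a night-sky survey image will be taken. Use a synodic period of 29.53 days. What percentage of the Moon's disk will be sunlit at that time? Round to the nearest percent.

Reduce mod P: 264.3 − 8×29.53 = 28.06 d into the current lunation.
Phase angle: θ = 360°·(28.06 d)/(29.53 d) = 342.1°.
cos 342.1° = 0.951, so f = (1 − 0.951)/2 = 0.024, so 2%.

2%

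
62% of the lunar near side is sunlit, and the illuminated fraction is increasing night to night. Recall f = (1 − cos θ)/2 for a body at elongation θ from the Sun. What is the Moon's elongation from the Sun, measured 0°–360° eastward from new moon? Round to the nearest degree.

From f = (1 − cos θ)/2: cos θ = 1 − 2×0.62 = -0.240; arccos → 103.9°.
The Moon is waxing (0°–180°), so θ = 103.9° directly.

104°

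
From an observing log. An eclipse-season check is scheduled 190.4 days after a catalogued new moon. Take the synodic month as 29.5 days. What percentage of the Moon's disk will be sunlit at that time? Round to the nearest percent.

190.4/29.5 = 6.454 lunations, so 6 complete cycles and 13.40 d into the next.
The Moon has covered 13.40/29.5 of its cycle, so θ ≈ 360° × 13.40/29.5 = 163.5°.
Illuminated fraction = (1 − cos 163.5°)/2 = (1 − (-0.959))/2 ≈ 0.979, so 98%.

98%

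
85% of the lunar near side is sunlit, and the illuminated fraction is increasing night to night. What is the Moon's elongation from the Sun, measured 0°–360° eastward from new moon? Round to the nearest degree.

cos θ = 1 − 2f = -0.700, giving a principal value of 134.4°.
Waxing ⇒ before full, so θ = 134.4°.

134°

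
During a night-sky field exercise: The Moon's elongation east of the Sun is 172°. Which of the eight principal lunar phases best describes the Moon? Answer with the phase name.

The full moon sector spans roughly 158°–202°; 172° falls inside it.

full moon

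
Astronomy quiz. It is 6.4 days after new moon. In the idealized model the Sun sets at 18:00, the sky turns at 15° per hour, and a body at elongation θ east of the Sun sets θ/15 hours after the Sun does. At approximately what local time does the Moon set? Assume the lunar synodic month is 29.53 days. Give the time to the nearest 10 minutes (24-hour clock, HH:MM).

23:10

The Moon has covered 6.4/29.53 of its cycle, so θ ≈ 360° × 6.4/29.53 = 78.0°.
Delay after the Sun = 78.0° / (15°/h) ≈ 5.20 h.
18:00 + 5.201 h ≈ 23:12 → 23:10 to the nearest ten minutes.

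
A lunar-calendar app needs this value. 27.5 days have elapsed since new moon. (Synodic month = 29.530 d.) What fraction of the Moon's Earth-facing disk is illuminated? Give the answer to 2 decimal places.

0.05

Phase angle: θ = 360°·(27.5 d)/(29.530 d) = 335.3°.
With cos θ = 0.908, the lit fraction is (1 − 0.908)/2 ≈ 0.046.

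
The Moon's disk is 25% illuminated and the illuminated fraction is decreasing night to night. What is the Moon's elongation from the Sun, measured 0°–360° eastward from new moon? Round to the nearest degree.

300°

cos θ = 1 − 2f = 0.500, giving a principal value of 60.0°.
A waning Moon lies in 180°–360°, so θ = 360° − 60.0° = 300.0°.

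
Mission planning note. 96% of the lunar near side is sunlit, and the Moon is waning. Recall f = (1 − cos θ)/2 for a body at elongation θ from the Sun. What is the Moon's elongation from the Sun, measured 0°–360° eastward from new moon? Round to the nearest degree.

203°

Invert f = (1 − cos θ)/2 to get cos θ = 1 − 2(0.96) = -0.920, hence θ₀ = arccos -0.920 = 156.9°.
Waning ⇒ past full, so θ = 360° − 156.9° = 203.1°.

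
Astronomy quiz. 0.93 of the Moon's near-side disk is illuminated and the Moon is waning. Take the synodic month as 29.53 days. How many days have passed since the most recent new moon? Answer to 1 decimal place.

17.3 days

cos θ = 1 − 2f = -0.860, giving a principal value of 149.3°.
Since the Moon is past full (waning), take the reflex angle: θ = 360° − 149.3° = 210.7°.
That fraction of the synodic month is 210.7/360 × 29.53 d ≈ 17.28 d.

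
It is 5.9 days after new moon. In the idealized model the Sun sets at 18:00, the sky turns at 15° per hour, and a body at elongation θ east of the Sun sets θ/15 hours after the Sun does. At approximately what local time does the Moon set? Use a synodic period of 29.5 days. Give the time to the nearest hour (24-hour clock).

Phase angle: θ = 360°·(5.9 d)/(29.5 d) = 72.0°.
At 15° of sky rotation per hour, 72.0° corresponds to a 4.80 h lag.
18:00 + 4.80 h ≈ 22:48 → 23:00 to the nearest hour.

23:00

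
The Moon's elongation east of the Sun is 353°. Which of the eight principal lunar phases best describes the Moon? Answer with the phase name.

new moon

The new moon sector spans roughly -22°–22°; 353° falls inside it.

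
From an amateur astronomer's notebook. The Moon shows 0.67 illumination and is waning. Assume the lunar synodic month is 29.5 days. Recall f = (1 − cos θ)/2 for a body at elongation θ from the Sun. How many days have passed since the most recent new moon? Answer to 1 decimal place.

cos θ = 1 − 2f = -0.340, giving a principal value of 109.9°.
Waning ⇒ past full, so θ = 360° − 109.9° = 250.1°.
That fraction of the synodic month is 250.1/360 × 29.5 d ≈ 20.50 d.

20.5 days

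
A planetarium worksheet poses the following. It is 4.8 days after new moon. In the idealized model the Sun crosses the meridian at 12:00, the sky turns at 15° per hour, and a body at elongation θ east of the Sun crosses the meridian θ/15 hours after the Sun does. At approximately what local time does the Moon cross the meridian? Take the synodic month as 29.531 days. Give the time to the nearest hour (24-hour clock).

16:00

Phase angle: θ = 360°·(4.8 d)/(29.531 d) = 58.5°.
The Moon trails the Sun by θ/15 = 58.5/15 ≈ 3.90 hours.
12:00 + 3.90 h ≈ 15:54 → 16:00 to the nearest hour.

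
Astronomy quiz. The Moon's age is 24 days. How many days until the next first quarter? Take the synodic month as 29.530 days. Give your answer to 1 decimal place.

12.9 days

First quarter is 0.25 of the way through the cycle: age 0.25 × 29.530 = 7.383 d.
Already past this cycle's first quarter; the next is at 7.383 + 29.530 = 36.913 d, so 36.913 − 24 = 12.913 days.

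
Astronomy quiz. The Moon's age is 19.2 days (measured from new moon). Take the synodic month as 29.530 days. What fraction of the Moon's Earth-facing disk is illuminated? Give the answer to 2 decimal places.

The Moon has covered 19.2/29.530 of its cycle, so θ ≈ 360° × 19.2/29.530 = 234.1°.
Illuminated fraction = (1 − cos 234.1°)/2 = (1 − (-0.587))/2 ≈ 0.793.

0.79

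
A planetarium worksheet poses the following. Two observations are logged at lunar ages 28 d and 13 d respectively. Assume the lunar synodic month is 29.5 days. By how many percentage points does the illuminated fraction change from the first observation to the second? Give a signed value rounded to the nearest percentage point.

θ₁ = 360° × 28/29.5 = 341.7°, f₁ = (1 − cos θ₁)/2 = 0.025.
θ₂ = 360° × 13/29.5 = 158.6°, f₂ = (1 − cos θ₂)/2 = 0.966.
Change = f₂ − f₁ = +0.940 → +94 percentage points.

+94 pp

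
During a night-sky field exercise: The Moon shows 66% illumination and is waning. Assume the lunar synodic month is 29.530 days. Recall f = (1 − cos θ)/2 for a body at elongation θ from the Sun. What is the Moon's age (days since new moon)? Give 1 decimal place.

cos θ = 1 − 2f = -0.320, giving a principal value of 108.7°.
A waning Moon lies in 180°–360°, so θ = 360° − 108.7° = 251.3°.
That fraction of the synodic month is 251.3/360 × 29.530 d ≈ 20.62 d.

20.6 days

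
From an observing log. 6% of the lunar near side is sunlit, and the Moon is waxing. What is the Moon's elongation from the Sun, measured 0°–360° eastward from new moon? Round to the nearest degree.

28°

From f = (1 − cos θ)/2: cos θ = 1 − 2×0.06 = 0.880; arccos → 28.4°.
The Moon is waxing (0°–180°), so θ = 28.4° directly.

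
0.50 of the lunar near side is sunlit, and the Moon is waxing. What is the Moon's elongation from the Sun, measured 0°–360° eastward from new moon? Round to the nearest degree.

cos θ = 1 − 2f = 0.000, giving a principal value of 90.0°.
Waxing ⇒ before full, so θ = 90.0°.

90°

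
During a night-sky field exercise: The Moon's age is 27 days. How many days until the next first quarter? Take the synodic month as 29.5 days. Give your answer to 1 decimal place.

9.9 days

First quarter is 0.25 of the way through the cycle: age 0.25 × 29.5 = 7.375 d.
This lunation's first quarter (7.375 d) has passed, so add one period: 36.875 − 27 = 9.875 days.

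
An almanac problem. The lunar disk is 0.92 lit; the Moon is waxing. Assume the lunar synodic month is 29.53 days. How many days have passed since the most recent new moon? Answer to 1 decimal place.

From f = (1 − cos θ)/2: cos θ = 1 − 2×0.92 = -0.840; arccos → 147.1°.
The Moon is waxing (0°–180°), so θ = 147.1° directly.
That fraction of the synodic month is 147.1/360 × 29.53 d ≈ 12.07 d.

12.1 days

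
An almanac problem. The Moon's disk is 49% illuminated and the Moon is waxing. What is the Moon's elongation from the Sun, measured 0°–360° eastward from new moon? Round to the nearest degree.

89°

From f = (1 − cos θ)/2: cos θ = 1 − 2×0.49 = 0.020; arccos → 88.9°.
Before full moon the principal value applies: θ = 88.9°.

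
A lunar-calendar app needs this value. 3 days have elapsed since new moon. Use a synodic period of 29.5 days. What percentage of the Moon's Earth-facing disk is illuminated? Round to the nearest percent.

10%

The Moon has covered 3/29.5 of its cycle, so θ ≈ 360° × 3/29.5 = 36.6°.
cos 36.6° = 0.803, so f = (1 − 0.803)/2 = 0.099, so 10%.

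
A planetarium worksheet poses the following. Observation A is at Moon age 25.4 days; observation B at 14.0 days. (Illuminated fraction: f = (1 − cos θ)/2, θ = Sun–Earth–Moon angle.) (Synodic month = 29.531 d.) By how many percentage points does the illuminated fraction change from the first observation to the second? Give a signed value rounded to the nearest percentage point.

First observation: θ = 360°·25.4/29.531 = 309.6°, so f = 0.181.
Second observation: θ = 170.7°, f = 0.993.
Δf = 0.993 − 0.181 = +0.812, i.e. +81 pp.

+81 pp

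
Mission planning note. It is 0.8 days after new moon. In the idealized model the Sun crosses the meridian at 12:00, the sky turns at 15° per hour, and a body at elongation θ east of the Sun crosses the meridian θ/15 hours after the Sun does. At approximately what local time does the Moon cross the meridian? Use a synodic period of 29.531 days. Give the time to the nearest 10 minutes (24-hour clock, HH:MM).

12:40

Elongation θ = 360° × 0.8/29.531 ≈ 9.8°.
The Moon trails the Sun by θ/15 = 9.8/15 ≈ 0.65 hours.
12:00 + 0.650 h ≈ 12:39 → 12:40 to the nearest ten minutes.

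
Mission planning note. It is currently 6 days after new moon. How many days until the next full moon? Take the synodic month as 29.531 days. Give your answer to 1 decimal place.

8.8 days

Full moon occurs at elongation 180°, i.e. at age 29.531 × 180/360 = 14.765 d.
That is 14.765 − 6 = 8.765 days ahead.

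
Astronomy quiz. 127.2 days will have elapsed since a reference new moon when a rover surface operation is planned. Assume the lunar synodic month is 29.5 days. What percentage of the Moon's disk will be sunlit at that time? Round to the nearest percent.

69%

127.2 d spans 4 complete synodic months (4 × 29.5 = 118.00 d) plus 9.20 d.
The Moon has covered 9.20/29.5 of its cycle, so θ ≈ 360° × 9.20/29.5 = 112.3°.
Illuminated fraction = (1 − cos 112.3°)/2 = (1 − (-0.379))/2 ≈ 0.689, so 69%.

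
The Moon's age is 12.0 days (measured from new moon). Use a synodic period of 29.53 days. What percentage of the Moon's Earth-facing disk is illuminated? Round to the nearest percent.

Elongation θ = 360° × 12.0/29.53 ≈ 146.3°.
cos 146.3° = (-0.832), so f = (1 − (-0.832))/2 = 0.916, so 92%.

92%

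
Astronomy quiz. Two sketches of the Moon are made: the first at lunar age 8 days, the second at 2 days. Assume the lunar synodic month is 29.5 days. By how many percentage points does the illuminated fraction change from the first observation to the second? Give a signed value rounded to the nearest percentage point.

First observation: θ = 360°·8/29.5 = 97.6°, so f = 0.566.
Second observation: θ = 24.4°, f = 0.045.
Δf = 0.045 − 0.566 = -0.522, i.e. -52 pp.

-52 pp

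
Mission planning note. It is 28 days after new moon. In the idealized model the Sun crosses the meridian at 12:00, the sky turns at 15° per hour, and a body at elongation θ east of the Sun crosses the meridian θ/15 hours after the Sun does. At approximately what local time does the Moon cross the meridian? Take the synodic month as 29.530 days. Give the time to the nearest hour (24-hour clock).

11:00

The Moon has covered 28/29.530 of its cycle, so θ ≈ 360° × 28/29.530 = 341.3°.
The Moon trails the Sun by θ/15 = 341.3/15 ≈ 22.76 hours.
12:00 + 22.76 h ≈ 10:45 → 11:00 to the nearest hour.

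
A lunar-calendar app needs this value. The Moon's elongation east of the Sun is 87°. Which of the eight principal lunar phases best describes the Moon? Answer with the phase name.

first quarter

87° lies in the first quarter sector of the 8-phase cycle.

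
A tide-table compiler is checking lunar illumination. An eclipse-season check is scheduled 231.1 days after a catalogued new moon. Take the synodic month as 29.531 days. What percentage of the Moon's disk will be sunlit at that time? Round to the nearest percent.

27%

Reduce mod P: 231.1 − 7×29.531 = 24.38 d into the current lunation.
Elongation θ = 360° × 24.38/29.531 ≈ 297.2°.
With cos θ = 0.458, the lit fraction is (1 − 0.458)/2 ≈ 0.271, so 27%.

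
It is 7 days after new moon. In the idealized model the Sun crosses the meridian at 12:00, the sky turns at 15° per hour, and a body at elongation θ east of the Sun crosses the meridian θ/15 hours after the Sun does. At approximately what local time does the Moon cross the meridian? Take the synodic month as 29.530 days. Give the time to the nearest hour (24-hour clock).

Elongation θ = 360° × 7/29.530 ≈ 85.3°.
Delay after the Sun = 85.3° / (15°/h) ≈ 5.69 h.
12:00 + 5.69 h ≈ 17:41 → 18:00 to the nearest hour.

18:00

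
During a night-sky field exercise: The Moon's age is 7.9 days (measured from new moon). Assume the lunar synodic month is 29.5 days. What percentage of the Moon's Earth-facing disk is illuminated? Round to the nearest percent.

56%

Elongation θ = 360° × 7.9/29.5 ≈ 96.4°.
Illuminated fraction = (1 − cos 96.4°)/2 = (1 − (-0.112))/2 ≈ 0.556, so 56%.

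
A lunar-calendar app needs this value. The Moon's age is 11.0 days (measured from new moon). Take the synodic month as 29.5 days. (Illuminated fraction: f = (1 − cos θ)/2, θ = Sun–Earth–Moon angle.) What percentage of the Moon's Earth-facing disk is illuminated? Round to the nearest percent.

85%

Phase angle: θ = 360°·(11.0 d)/(29.5 d) = 134.2°.
With cos θ = (-0.698), the lit fraction is (1 − (-0.698))/2 ≈ 0.849, so 85%.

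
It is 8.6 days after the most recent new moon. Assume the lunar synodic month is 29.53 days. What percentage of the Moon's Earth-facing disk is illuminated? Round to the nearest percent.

The Moon has covered 8.6/29.53 of its cycle, so θ ≈ 360° × 8.6/29.53 = 104.8°.
Illuminated fraction = (1 − cos 104.8°)/2 = (1 − (-0.256))/2 ≈ 0.628, so 63%.

63%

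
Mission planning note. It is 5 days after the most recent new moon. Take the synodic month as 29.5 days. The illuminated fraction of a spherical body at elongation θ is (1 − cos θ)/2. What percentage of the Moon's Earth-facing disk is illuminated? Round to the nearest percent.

26%

Phase angle: θ = 360°·(5 d)/(29.5 d) = 61.0°.
cos 61.0° = 0.485, so f = (1 − 0.485)/2 = 0.258, so 26%.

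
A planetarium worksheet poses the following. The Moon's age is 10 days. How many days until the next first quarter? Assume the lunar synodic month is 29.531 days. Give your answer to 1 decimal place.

First quarter occurs at elongation 90°, i.e. at age 29.531 × 90/360 = 7.383 d.
Already past this cycle's first quarter; the next is at 7.383 + 29.531 = 36.914 d, so 36.914 − 10 = 26.914 days.

26.9 days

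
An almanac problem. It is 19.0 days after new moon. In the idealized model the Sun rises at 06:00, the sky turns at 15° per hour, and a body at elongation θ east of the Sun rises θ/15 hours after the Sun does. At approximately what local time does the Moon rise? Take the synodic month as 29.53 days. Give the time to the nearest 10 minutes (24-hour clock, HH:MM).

Elongation θ = 360° × 19.0/29.53 ≈ 231.6°.
At 15° of sky rotation per hour, 231.6° corresponds to a 15.44 h lag.
06:00 + 15.442 h ≈ 21:27 → 21:30 to the nearest ten minutes.

21:30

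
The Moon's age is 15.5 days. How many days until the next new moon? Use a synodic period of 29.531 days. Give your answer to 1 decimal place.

The next new moon completes the synodic month: 29.531 − 15.5 = 14.031 days.

14.0 days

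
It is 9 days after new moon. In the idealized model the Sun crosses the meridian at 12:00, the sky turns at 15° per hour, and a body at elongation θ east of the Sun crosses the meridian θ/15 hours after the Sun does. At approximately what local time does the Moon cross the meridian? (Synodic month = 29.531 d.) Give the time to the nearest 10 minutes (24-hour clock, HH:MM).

Phase angle: θ = 360°·(9 d)/(29.531 d) = 109.7°.
The Moon trails the Sun by θ/15 = 109.7/15 ≈ 7.31 hours.
12:00 + 7.314 h ≈ 19:19 → 19:20 to the nearest ten minutes.

19:20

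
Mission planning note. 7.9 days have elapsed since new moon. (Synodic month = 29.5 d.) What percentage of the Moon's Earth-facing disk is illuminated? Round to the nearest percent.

56%

Elongation θ = 360° × 7.9/29.5 ≈ 96.4°.
Illuminated fraction = (1 − cos 96.4°)/2 = (1 − (-0.112))/2 ≈ 0.556, so 56%.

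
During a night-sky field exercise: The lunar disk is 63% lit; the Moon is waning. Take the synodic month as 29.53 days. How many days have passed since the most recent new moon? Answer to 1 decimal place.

cos θ = 1 − 2f = -0.260, giving a principal value of 105.1°.
A waning Moon lies in 180°–360°, so θ = 360° − 105.1° = 254.9°.
At 360°/29.53 d per day, 254.9° corresponds to 20.91 days.

20.9 days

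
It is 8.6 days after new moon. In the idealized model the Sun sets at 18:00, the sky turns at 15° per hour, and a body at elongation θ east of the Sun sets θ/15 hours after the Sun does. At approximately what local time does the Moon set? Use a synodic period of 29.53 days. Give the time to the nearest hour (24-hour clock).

01:00

Elongation θ = 360° × 8.6/29.53 ≈ 104.8°.
The Moon trails the Sun by θ/15 = 104.8/15 ≈ 6.99 hours.
18:00 + 6.99 h ≈ 00:59 → 01:00 to the nearest hour.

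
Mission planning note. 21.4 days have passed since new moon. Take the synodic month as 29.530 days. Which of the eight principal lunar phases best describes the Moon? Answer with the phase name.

θ ≈ 360° × 21.4/29.530 = 261°, which falls in the last quarter sector.

last quarter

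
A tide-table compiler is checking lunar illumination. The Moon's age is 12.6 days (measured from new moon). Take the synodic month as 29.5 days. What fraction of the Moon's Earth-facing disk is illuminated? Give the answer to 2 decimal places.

The Moon has covered 12.6/29.5 of its cycle, so θ ≈ 360° × 12.6/29.5 = 153.8°.
With cos θ = (-0.897), the lit fraction is (1 − (-0.897))/2 ≈ 0.948.

0.95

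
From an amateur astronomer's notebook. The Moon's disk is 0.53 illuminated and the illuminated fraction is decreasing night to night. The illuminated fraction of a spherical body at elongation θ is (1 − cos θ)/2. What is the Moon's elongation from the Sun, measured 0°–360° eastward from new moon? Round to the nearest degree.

Invert f = (1 − cos θ)/2 to get cos θ = 1 − 2(0.53) = -0.060, hence θ₀ = arccos -0.060 = 93.4°.
A waning Moon lies in 180°–360°, so θ = 360° − 93.4° = 266.6°.

267°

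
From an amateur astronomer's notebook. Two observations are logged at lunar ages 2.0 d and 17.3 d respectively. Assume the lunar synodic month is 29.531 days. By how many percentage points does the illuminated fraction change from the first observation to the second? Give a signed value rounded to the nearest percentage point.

First observation: θ = 360°·2.0/29.531 = 24.4°, so f = 0.045.
Second observation: θ = 210.9°, f = 0.929.
Δf = 0.929 − 0.045 = +0.884, i.e. +88 pp.

+88 pp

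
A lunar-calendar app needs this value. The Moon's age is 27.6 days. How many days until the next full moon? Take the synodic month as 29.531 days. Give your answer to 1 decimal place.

16.7 days

Full moon occurs at elongation 180°, i.e. at age 29.531 × 180/360 = 14.765 d.
This lunation's full moon (14.765 d) has passed, so add one period: 44.296 − 27.6 = 16.696 days.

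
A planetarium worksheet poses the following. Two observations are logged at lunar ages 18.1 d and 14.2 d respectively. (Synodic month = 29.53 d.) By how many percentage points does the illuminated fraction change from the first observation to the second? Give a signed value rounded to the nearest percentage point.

θ₁ = 360° × 18.1/29.53 = 220.7°, f₁ = (1 − cos θ₁)/2 = 0.879.
θ₂ = 360° × 14.2/29.53 = 173.1°, f₂ = (1 − cos θ₂)/2 = 0.996.
Change = f₂ − f₁ = +0.117 → +12 percentage points.

+12 pp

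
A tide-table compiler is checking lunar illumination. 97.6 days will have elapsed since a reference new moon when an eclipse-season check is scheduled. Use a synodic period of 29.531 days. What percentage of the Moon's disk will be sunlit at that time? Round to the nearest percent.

67%

97.6 d spans 3 complete synodic months (3 × 29.531 = 88.59 d) plus 9.01 d.
Elongation θ = 360° × 9.01/29.531 ≈ 109.8°.
With cos θ = (-0.339), the lit fraction is (1 − (-0.339))/2 ≈ 0.669, so 67%.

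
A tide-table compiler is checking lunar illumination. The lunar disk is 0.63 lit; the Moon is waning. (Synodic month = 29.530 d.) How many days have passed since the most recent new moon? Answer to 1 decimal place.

20.9 days

From f = (1 − cos θ)/2: cos θ = 1 − 2×0.63 = -0.260; arccos → 105.1°.
A waning Moon lies in 180°–360°, so θ = 360° − 105.1° = 254.9°.
That fraction of the synodic month is 254.9/360 × 29.530 d ≈ 20.91 d.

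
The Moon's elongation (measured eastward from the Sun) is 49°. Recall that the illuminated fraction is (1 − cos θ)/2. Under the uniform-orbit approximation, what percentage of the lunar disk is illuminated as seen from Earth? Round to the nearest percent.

17%

Half-versine of 49°: (1 − 0.656)/2 = 0.172, i.e. 17%.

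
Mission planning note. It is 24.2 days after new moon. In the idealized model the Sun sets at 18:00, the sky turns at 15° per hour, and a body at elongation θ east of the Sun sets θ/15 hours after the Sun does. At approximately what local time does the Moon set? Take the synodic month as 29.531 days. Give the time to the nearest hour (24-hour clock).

14:00

The Moon has covered 24.2/29.531 of its cycle, so θ ≈ 360° × 24.2/29.531 = 295.0°.
The Moon trails the Sun by θ/15 = 295.0/15 ≈ 19.67 hours.
18:00 + 19.67 h ≈ 13:40 → 14:00 to the nearest hour.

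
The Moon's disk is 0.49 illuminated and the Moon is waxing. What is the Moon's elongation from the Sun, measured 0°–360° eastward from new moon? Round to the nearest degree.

89°

Invert f = (1 − cos θ)/2 to get cos θ = 1 − 2(0.49) = 0.020, hence θ₀ = arccos 0.020 = 88.9°.
The Moon is waxing (0°–180°), so θ = 88.9° directly.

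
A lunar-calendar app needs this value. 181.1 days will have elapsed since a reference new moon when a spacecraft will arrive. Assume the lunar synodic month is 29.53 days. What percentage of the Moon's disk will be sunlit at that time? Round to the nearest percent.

16%

181.1/29.53 = 6.133 lunations, so 6 complete cycles and 3.92 d into the next.
The Moon has covered 3.92/29.53 of its cycle, so θ ≈ 360° × 3.92/29.53 = 47.8°.
With cos θ = 0.672, the lit fraction is (1 − 0.672)/2 ≈ 0.164, so 16%.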